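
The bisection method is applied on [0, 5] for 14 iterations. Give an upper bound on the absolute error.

Bisection error bound: |error| ≤ (b-a)/2^n
|error| ≤ (5 - 0)/2^14 = 5/2^14
|error| ≤ 0.0003051758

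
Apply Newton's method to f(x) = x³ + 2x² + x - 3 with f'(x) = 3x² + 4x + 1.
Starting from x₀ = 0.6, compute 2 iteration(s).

f(x) = x³ + 2x² + x - 3
f'(x) = 3x² + 4x + 1
x₀ = 0.6

Newton-Raphson formula: x_{n+1} = x_n - f(x_n)/f'(x_n)

Iteration 1:
  f(0.600000) = -1.464000
  f'(0.600000) = 4.480000
  x_1 = 0.600000 - (-1.464000)/4.480000 = 0.926786
Iteration 2:
  f(0.926786) = 0.440695
  f'(0.926786) = 7.283938
  x_2 = 0.926786 - 0.440695/7.283938 = 0.866283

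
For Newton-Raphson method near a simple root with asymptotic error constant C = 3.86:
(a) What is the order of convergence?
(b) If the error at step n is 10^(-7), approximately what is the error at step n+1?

(a) Newton-Raphson has quadratic (order 2) convergence near simple roots.
    This means |e_{n+1}| ≈ C|e_n|².

(b) With |e_n| = 10^(-7) and C = 3.86:
    |e_{n+1}| ≈ 3.86 × (10^(-7))² = 3.86 × 10^(-14)

(a) 2 (quadratic); (b) |e_{n+1}| ≈ 3.860e-14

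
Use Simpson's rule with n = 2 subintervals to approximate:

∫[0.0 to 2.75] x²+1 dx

f(x) = x²+1
a = 0.0, b = 2.75, n = 2
h = (b - a)/n = 1.375000

Simpson's rule: (h/3)[f(x₀) + 4f(x₁) + 2f(x₂) + ... + f(xₙ)]

x_0 = 0.0000, f(x_0) = 1.000000, coefficient = 1
x_1 = 1.3750, f(x_1) = 2.890625, coefficient = 4
x_2 = 2.7500, f(x_2) = 8.562500, coefficient = 1

I ≈ (1.375000/3) × 21.125000 = 9.682292
Exact value: 9.682292
Error: 0.000000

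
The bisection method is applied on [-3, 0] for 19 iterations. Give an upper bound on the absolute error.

Bisection error bound: |error| ≤ (b-a)/2^n
|error| ≤ (0 - (-3))/2^19 = 3/2^19
|error| ≤ 0.0000057220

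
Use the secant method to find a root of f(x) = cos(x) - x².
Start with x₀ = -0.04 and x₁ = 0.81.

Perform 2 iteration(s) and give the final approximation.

f(x) = cos(x) - x²
x₀ = -0.04, x₁ = 0.81

Secant formula: x_{n+1} = x_n - f(x_n)(x_n - x_{n-1})/(f(x_n) - f(x_{n-1}))

Iteration 1:
  f(-0.040000) = 0.997600
  f(0.810000) = 0.033398
  x_2 = 0.810000 - 0.033398×(0.810000 - (-0.040000))/(0.033398 - 0.997600)
       = 0.839443
Iteration 2:
  f(0.810000) = 0.033398
  f(0.839443) = -0.036786
  x_3 = 0.839443 - (-0.036786)×(0.839443 - 0.810000)/(-0.036786 - 0.033398)
       = 0.824011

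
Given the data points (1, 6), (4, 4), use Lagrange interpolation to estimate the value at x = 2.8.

Lagrange interpolation formula:
P(x) = Σ yᵢ × Lᵢ(x)
where Lᵢ(x) = Π_{j≠i} (x - xⱼ)/(xᵢ - xⱼ)

L_0(2.8) = (2.8 - 4)/(1 - 4) = 0.400000
L_1(2.8) = (2.8 - 1)/(4 - 1) = 0.600000

P(2.8) = 6×L_0(2.8) + 4×L_1(2.8)
P(2.8) = 4.800000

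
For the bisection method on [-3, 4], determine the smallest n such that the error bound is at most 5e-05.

We need (b-a)/2^n ≤ 5e-05
(4 - (-3))/2^n ≤ 5e-05
7/2^n ≤ 5e-05
2^n ≥ 140000
n ≥ log₂(140000) = 17.10
n ≥ 18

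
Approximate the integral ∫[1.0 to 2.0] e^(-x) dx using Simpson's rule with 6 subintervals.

f(x) = e^(-x)
a = 1.0, b = 2.0, n = 6
h = (b - a)/n = 0.166667

Simpson's rule: (h/3)[f(x₀) + 4f(x₁) + 2f(x₂) + ... + f(xₙ)]

x_0 = 1.0000, f(x_0) = 0.367879, coefficient = 1
x_1 = 1.1667, f(x_1) = 0.311403, coefficient = 4
x_2 = 1.3333, f(x_2) = 0.263597, coefficient = 2
x_3 = 1.5000, f(x_3) = 0.223130, coefficient = 4
x_4 = 1.6667, f(x_4) = 0.188876, coefficient = 2
x_5 = 1.8333, f(x_5) = 0.159880, coefficient = 4
x_6 = 2.0000, f(x_6) = 0.135335, coefficient = 1

I ≈ (0.166667/3) × 4.185813 = 0.232545
Exact value: 0.232544
Error: 0.000001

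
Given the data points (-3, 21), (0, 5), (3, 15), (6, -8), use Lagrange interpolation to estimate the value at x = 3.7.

Lagrange interpolation formula:
P(x) = Σ yᵢ × Lᵢ(x)
where Lᵢ(x) = Π_{j≠i} (x - xⱼ)/(xᵢ - xⱼ)

L_0(3.7) = (3.7 - 0)/(-3 - 0) × (3.7 - 3)/(-3 - 3) × (3.7 - 6)/(-3 - 6) = 0.036772
L_1(3.7) = (3.7 - (-3))/(0 - (-3)) × (3.7 - 3)/(0 - 3) × (3.7 - 6)/(0 - 6) = -0.199759
L_2(3.7) = (3.7 - (-3))/(3 - (-3)) × (3.7 - 0)/(3 - 0) × (3.7 - 6)/(3 - 6) = 1.055870
L_3(3.7) = (3.7 - (-3))/(6 - (-3)) × (3.7 - 0)/(6 - 0) × (3.7 - 3)/(6 - 3) = 0.107117

P(3.7) = 21×L_0(3.7) + 5×L_1(3.7) + 15×L_2(3.7) + (-8)×L_3(3.7)
P(3.7) = 14.754525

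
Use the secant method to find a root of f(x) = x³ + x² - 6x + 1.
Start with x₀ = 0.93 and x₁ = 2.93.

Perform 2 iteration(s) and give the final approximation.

f(x) = x³ + x² - 6x + 1
x₀ = 0.93, x₁ = 2.93

Secant formula: x_{n+1} = x_n - f(x_n)(x_n - x_{n-1})/(f(x_n) - f(x_{n-1}))

Iteration 1:
  f(0.930000) = -2.910743
  f(2.930000) = 17.158657
  x_2 = 2.930000 - 17.158657×(2.930000 - 0.930000)/(17.158657 - (-2.910743))
       = 1.220068
Iteration 2:
  f(2.930000) = 17.158657
  f(1.220068) = -3.015691
  x_3 = 1.220068 - (-3.015691)×(1.220068 - 2.930000)/(-3.015691 - 17.158657)
       = 1.475671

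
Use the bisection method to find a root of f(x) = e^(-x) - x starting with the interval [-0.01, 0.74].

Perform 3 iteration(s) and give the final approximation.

f(x) = e^(-x) - x
Initial interval: [-0.01, 0.74]

Iteration 1:
  c_1 = (-0.010000 + 0.740000)/2 = 0.365000
  f(c_1) = f(0.365000) = 0.329197
  f(a) × f(c) ≥ 0, new interval: [0.365000, 0.740000]
Iteration 2:
  c_2 = (0.365000 + 0.740000)/2 = 0.552500
  f(c_2) = f(0.552500) = 0.023009
  f(a) × f(c) ≥ 0, new interval: [0.552500, 0.740000]
Iteration 3:
  c_3 = (0.552500 + 0.740000)/2 = 0.646250
  f(c_3) = f(0.646250) = -0.122243
  f(a) × f(c) < 0, new interval: [0.552500, 0.646250]

After 3 iteration(s), the approximation is c_3 = 0.646250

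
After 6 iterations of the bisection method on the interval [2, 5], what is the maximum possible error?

Bisection error bound: |error| ≤ (b-a)/2^n
|error| ≤ (5 - 2)/2^6 = 3/2^6
|error| ≤ 0.0468750000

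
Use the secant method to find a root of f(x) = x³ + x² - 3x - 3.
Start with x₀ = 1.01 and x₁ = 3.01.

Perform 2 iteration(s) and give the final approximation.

f(x) = x³ + x² - 3x - 3
x₀ = 1.01, x₁ = 3.01

Secant formula: x_{n+1} = x_n - f(x_n)(x_n - x_{n-1})/(f(x_n) - f(x_{n-1}))

Iteration 1:
  f(1.010000) = -3.979599
  f(3.010000) = 24.301001
  x_2 = 3.010000 - 24.301001×(3.010000 - 1.010000)/(24.301001 - (-3.979599))
       = 1.291437
Iteration 2:
  f(3.010000) = 24.301001
  f(1.291437) = -3.052632
  x_3 = 1.291437 - (-3.052632)×(1.291437 - 3.010000)/(-3.052632 - 24.301001)
       = 1.483226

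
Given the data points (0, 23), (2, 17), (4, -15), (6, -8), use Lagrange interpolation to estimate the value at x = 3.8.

Lagrange interpolation formula:
P(x) = Σ yᵢ × Lᵢ(x)
where Lᵢ(x) = Π_{j≠i} (x - xⱼ)/(xᵢ - xⱼ)

L_0(3.8) = (3.8 - 2)/(0 - 2) × (3.8 - 4)/(0 - 4) × (3.8 - 6)/(0 - 6) = -0.016500
L_1(3.8) = (3.8 - 0)/(2 - 0) × (3.8 - 4)/(2 - 4) × (3.8 - 6)/(2 - 6) = 0.104500
L_2(3.8) = (3.8 - 0)/(4 - 0) × (3.8 - 2)/(4 - 2) × (3.8 - 6)/(4 - 6) = 0.940500
L_3(3.8) = (3.8 - 0)/(6 - 0) × (3.8 - 2)/(6 - 2) × (3.8 - 4)/(6 - 4) = -0.028500

P(3.8) = 23×L_0(3.8) + 17×L_1(3.8) + (-15)×L_2(3.8) + (-8)×L_3(3.8)
P(3.8) = -12.482500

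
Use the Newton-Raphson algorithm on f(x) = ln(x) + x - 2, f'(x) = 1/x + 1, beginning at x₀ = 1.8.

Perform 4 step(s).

f(x) = ln(x) + x - 2
f'(x) = 1/x + 1
x₀ = 1.8

Newton-Raphson formula: x_{n+1} = x_n - f(x_n)/f'(x_n)

Iteration 1:
  f(1.800000) = 0.387787
  f'(1.800000) = 1.555556
  x_1 = 1.800000 - 0.387787/1.555556 = 1.550709
Iteration 2:
  f(1.550709) = -0.010579
  f'(1.550709) = 1.644866
  x_2 = 1.550709 - (-0.010579)/1.644866 = 1.557140
Iteration 3:
  f(1.557140) = -0.000009
  f'(1.557140) = 1.642203
  x_3 = 1.557140 - (-0.000009)/1.642203 = 1.557146
Iteration 4:
  f(1.557146) = 0.000000
  f'(1.557146) = 1.642201
  x_4 = 1.557146 - 0.000000/1.642201 = 1.557146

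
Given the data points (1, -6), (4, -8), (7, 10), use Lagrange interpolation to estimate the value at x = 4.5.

Lagrange interpolation formula:
P(x) = Σ yᵢ × Lᵢ(x)
where Lᵢ(x) = Π_{j≠i} (x - xⱼ)/(xᵢ - xⱼ)

L_0(4.5) = (4.5 - 4)/(1 - 4) × (4.5 - 7)/(1 - 7) = -0.069444
L_1(4.5) = (4.5 - 1)/(4 - 1) × (4.5 - 7)/(4 - 7) = 0.972222
L_2(4.5) = (4.5 - 1)/(7 - 1) × (4.5 - 4)/(7 - 4) = 0.097222

P(4.5) = (-6)×L_0(4.5) + (-8)×L_1(4.5) + 10×L_2(4.5)
P(4.5) = -6.388889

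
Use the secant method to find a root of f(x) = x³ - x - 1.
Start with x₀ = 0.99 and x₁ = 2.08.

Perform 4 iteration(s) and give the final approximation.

f(x) = x³ - x - 1
x₀ = 0.99, x₁ = 2.08

Secant formula: x_{n+1} = x_n - f(x_n)(x_n - x_{n-1})/(f(x_n) - f(x_{n-1}))

Iteration 1:
  f(0.990000) = -1.019701
  f(2.080000) = 5.918912
  x_2 = 2.080000 - 5.918912×(2.080000 - 0.990000)/(5.918912 - (-1.019701))
       = 1.150187
Iteration 2:
  f(2.080000) = 5.918912
  f(1.150187) = -0.628571
  x_3 = 1.150187 - (-0.628571)×(1.150187 - 2.080000)/(-0.628571 - 5.918912)
       = 1.239451
Iteration 3:
  f(1.150187) = -0.628571
  f(1.239451) = -0.335360
  x_4 = 1.239451 - (-0.335360)×(1.239451 - 1.150187)/(-0.335360 - (-0.628571))
       = 1.341546
Iteration 4:
  f(1.239451) = -0.335360
  f(1.341546) = 0.072896
  x_5 = 1.341546 - 0.072896×(1.341546 - 1.239451)/(0.072896 - (-0.335360))
       = 1.323316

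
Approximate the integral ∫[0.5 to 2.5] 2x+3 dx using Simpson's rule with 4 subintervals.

f(x) = 2x+3
a = 0.5, b = 2.5, n = 4
h = (b - a)/n = 0.500000

Simpson's rule: (h/3)[f(x₀) + 4f(x₁) + 2f(x₂) + ... + f(xₙ)]

x_0 = 0.5000, f(x_0) = 4.000000, coefficient = 1
x_1 = 1.0000, f(x_1) = 5.000000, coefficient = 4
x_2 = 1.5000, f(x_2) = 6.000000, coefficient = 2
x_3 = 2.0000, f(x_3) = 7.000000, coefficient = 4
x_4 = 2.5000, f(x_4) = 8.000000, coefficient = 1

I ≈ (0.500000/3) × 72.000000 = 12.000000
Exact value: 12.000000
Error: 0.000000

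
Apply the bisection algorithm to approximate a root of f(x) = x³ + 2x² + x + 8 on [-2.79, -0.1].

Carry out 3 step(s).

f(x) = x³ + 2x² + x + 8
Initial interval: [-2.79, -0.1]

Iteration 1:
  c_1 = (-2.790000 + (-0.100000))/2 = -1.445000
  f(c_1) = f(-1.445000) = 7.713854
  f(a) × f(c) < 0, new interval: [-2.790000, -1.445000]
Iteration 2:
  c_2 = (-2.790000 + (-1.445000))/2 = -2.117500
  f(c_2) = f(-2.117500) = 5.355653
  f(a) × f(c) < 0, new interval: [-2.790000, -2.117500]
Iteration 3:
  c_3 = (-2.790000 + (-2.117500))/2 = -2.453750
  f(c_3) = f(-2.453750) = 2.814272
  f(a) × f(c) < 0, new interval: [-2.790000, -2.453750]

After 3 iteration(s), the approximation is c_3 = -2.453750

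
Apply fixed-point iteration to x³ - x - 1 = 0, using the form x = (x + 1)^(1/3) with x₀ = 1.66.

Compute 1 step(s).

Equation: x³ - x - 1 = 0
Fixed-point form: x = (x + 1)^(1/3)
x₀ = 1.66

x_1 = g(1.660000) = 1.385566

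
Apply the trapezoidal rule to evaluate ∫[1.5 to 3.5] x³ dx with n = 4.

f(x) = x³
a = 1.5, b = 3.5, n = 4
h = (b - a)/n = 0.500000

Trapezoidal rule: (h/2)[f(x₀) + 2f(x₁) + 2f(x₂) + ... + f(xₙ)]

x_0 = 1.5000, f(x_0) = 3.375000, coefficient = 1
x_1 = 2.0000, f(x_1) = 8.000000, coefficient = 2
x_2 = 2.5000, f(x_2) = 15.625000, coefficient = 2
x_3 = 3.0000, f(x_3) = 27.000000, coefficient = 2
x_4 = 3.5000, f(x_4) = 42.875000, coefficient = 1

I ≈ (0.500000/2) × 147.500000 = 36.875000
Exact value: 36.250000
Error: 0.625000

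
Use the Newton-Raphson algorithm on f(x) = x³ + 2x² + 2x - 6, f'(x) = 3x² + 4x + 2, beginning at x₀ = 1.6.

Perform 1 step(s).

f(x) = x³ + 2x² + 2x - 6
f'(x) = 3x² + 4x + 2
x₀ = 1.6

Newton-Raphson formula: x_{n+1} = x_n - f(x_n)/f'(x_n)

Iteration 1:
  f(1.600000) = 6.416000
  f'(1.600000) = 16.080000
  x_1 = 1.600000 - 6.416000/16.080000 = 1.200995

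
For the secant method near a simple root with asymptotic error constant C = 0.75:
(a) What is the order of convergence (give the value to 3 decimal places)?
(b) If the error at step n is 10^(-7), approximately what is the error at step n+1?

(a) Secant method has superlinear convergence with order φ = (1+√5)/2 ≈ 1.618.
    This means |e_{n+1}| ≈ C|e_n|^1.618.

(b) With |e_n| = 10^(-7) and C = 0.75:
    |e_{n+1}| ≈ 0.75 × (10^(-7))^1.618 = 0.75 × 10^(-11.33)

(a) ≈ 1.618 (golden ratio); (b) |e_{n+1}| ≈ 3.539e-12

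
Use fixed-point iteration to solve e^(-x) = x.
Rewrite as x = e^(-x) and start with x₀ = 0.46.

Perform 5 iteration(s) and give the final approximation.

Equation: e^(-x) = x
Fixed-point form: x = e^(-x)
x₀ = 0.46

x_1 = g(0.460000) = 0.631284
x_2 = g(0.631284) = 0.531909
x_3 = g(0.531909) = 0.587483
x_4 = g(0.587483) = 0.555724
x_5 = g(0.555724) = 0.573657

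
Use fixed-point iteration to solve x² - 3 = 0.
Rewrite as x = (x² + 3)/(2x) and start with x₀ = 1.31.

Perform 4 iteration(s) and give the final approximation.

Equation: x² - 3 = 0
Fixed-point form: x = (x² + 3)/(2x)
x₀ = 1.31

x_1 = g(1.310000) = 1.800038
x_2 = g(1.800038) = 1.733335
x_3 = g(1.733335) = 1.732051
x_4 = g(1.732051) = 1.732051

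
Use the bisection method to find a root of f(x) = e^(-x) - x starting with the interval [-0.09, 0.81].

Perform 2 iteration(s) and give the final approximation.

f(x) = e^(-x) - x
Initial interval: [-0.09, 0.81]

Iteration 1:
  c_1 = (-0.090000 + 0.810000)/2 = 0.360000
  f(c_1) = f(0.360000) = 0.337676
  f(a) × f(c) ≥ 0, new interval: [0.360000, 0.810000]
Iteration 2:
  c_2 = (0.360000 + 0.810000)/2 = 0.585000
  f(c_2) = f(0.585000) = -0.027894
  f(a) × f(c) < 0, new interval: [0.360000, 0.585000]

After 2 iteration(s), the approximation is c_2 = 0.585000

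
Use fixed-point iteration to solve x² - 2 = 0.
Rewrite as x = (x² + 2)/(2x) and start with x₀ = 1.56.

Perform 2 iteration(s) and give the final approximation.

Equation: x² - 2 = 0
Fixed-point form: x = (x² + 2)/(2x)
x₀ = 1.56

x_1 = g(1.560000) = 1.421026
x_2 = g(1.421026) = 1.414230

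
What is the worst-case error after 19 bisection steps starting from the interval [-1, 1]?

Bisection error bound: |error| ≤ (b-a)/2^n
|error| ≤ (1 - (-1))/2^19 = 2/2^19
|error| ≤ 0.0000038147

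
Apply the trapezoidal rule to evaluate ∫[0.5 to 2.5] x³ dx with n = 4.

f(x) = x³
a = 0.5, b = 2.5, n = 4
h = (b - a)/n = 0.500000

Trapezoidal rule: (h/2)[f(x₀) + 2f(x₁) + 2f(x₂) + ... + f(xₙ)]

x_0 = 0.5000, f(x_0) = 0.125000, coefficient = 1
x_1 = 1.0000, f(x_1) = 1.000000, coefficient = 2
x_2 = 1.5000, f(x_2) = 3.375000, coefficient = 2
x_3 = 2.0000, f(x_3) = 8.000000, coefficient = 2
x_4 = 2.5000, f(x_4) = 15.625000, coefficient = 1

I ≈ (0.500000/2) × 40.500000 = 10.125000
Exact value: 9.750000
Error: 0.375000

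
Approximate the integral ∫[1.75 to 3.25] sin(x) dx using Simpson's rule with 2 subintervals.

f(x) = sin(x)
a = 1.75, b = 3.25, n = 2
h = (b - a)/n = 0.750000

Simpson's rule: (h/3)[f(x₀) + 4f(x₁) + 2f(x₂) + ... + f(xₙ)]

x_0 = 1.7500, f(x_0) = 0.983986, coefficient = 1
x_1 = 2.5000, f(x_1) = 0.598472, coefficient = 4
x_2 = 3.2500, f(x_2) = -0.108195, coefficient = 1

I ≈ (0.750000/3) × 3.269679 = 0.817420
Exact value: 0.815884
Error: 0.001536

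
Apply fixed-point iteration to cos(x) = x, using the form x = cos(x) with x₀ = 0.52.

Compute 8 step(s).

Equation: cos(x) = x
Fixed-point form: x = cos(x)
x₀ = 0.52

x_1 = g(0.520000) = 0.867819
x_2 = g(0.867819) = 0.646492
x_3 = g(0.646492) = 0.798202
x_4 = g(0.798202) = 0.697995
x_5 = g(0.697995) = 0.766132
x_6 = g(0.766132) = 0.720598
x_7 = g(0.720598) = 0.751411
x_8 = g(0.751411) = 0.730726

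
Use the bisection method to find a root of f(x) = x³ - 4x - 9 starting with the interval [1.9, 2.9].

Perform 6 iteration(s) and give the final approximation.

f(x) = x³ - 4x - 9
Initial interval: [1.9, 2.9]

Iteration 1:
  c_1 = (1.900000 + 2.900000)/2 = 2.400000
  f(c_1) = f(2.400000) = -4.776000
  f(a) × f(c) ≥ 0, new interval: [2.400000, 2.900000]
Iteration 2:
  c_2 = (2.400000 + 2.900000)/2 = 2.650000
  f(c_2) = f(2.650000) = -0.990375
  f(a) × f(c) ≥ 0, new interval: [2.650000, 2.900000]
Iteration 3:
  c_3 = (2.650000 + 2.900000)/2 = 2.775000
  f(c_3) = f(2.775000) = 1.269234
  f(a) × f(c) < 0, new interval: [2.650000, 2.775000]
Iteration 4:
  c_4 = (2.650000 + 2.775000)/2 = 2.712500
  f(c_4) = f(2.712500) = 0.107643
  f(a) × f(c) < 0, new interval: [2.650000, 2.712500]
Iteration 5:
  c_5 = (2.650000 + 2.712500)/2 = 2.681250
  f(c_5) = f(2.681250) = -0.449221
  f(a) × f(c) ≥ 0, new interval: [2.681250, 2.712500]
Iteration 6:
  c_6 = (2.681250 + 2.712500)/2 = 2.696875
  f(c_6) = f(2.696875) = -0.172765
  f(a) × f(c) ≥ 0, new interval: [2.696875, 2.712500]

After 6 iteration(s), the approximation is c_6 = 2.696875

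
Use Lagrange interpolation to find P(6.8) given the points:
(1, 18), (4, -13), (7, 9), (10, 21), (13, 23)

Lagrange interpolation formula:
P(x) = Σ yᵢ × Lᵢ(x)
where Lᵢ(x) = Π_{j≠i} (x - xⱼ)/(xᵢ - xⱼ)

L_0(6.8) = (6.8 - 4)/(1 - 4) × (6.8 - 7)/(1 - 7) × (6.8 - 10)/(1 - 10) × (6.8 - 13)/(1 - 13) = -0.005715
L_1(6.8) = (6.8 - 1)/(4 - 1) × (6.8 - 7)/(4 - 7) × (6.8 - 10)/(4 - 10) × (6.8 - 13)/(4 - 13) = 0.047355
L_2(6.8) = (6.8 - 1)/(7 - 1) × (6.8 - 4)/(7 - 4) × (6.8 - 10)/(7 - 10) × (6.8 - 13)/(7 - 13) = 0.994449
L_3(6.8) = (6.8 - 1)/(10 - 1) × (6.8 - 4)/(10 - 4) × (6.8 - 7)/(10 - 7) × (6.8 - 13)/(10 - 13) = -0.041435
L_4(6.8) = (6.8 - 1)/(13 - 1) × (6.8 - 4)/(13 - 4) × (6.8 - 7)/(13 - 7) × (6.8 - 10)/(13 - 10) = 0.005347

P(6.8) = 18×L_0(6.8) + (-13)×L_1(6.8) + 9×L_2(6.8) + 21×L_3(6.8) + 23×L_4(6.8)
P(6.8) = 7.484385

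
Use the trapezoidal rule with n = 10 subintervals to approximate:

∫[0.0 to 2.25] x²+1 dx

f(x) = x²+1
a = 0.0, b = 2.25, n = 10
h = (b - a)/n = 0.225000

Trapezoidal rule: (h/2)[f(x₀) + 2f(x₁) + 2f(x₂) + ... + f(xₙ)]

x_0 = 0.0000, f(x_0) = 1.000000, coefficient = 1
x_1 = 0.2250, f(x_1) = 1.050625, coefficient = 2
x_2 = 0.4500, f(x_2) = 1.202500, coefficient = 2
x_3 = 0.6750, f(x_3) = 1.455625, coefficient = 2
x_4 = 0.9000, f(x_4) = 1.810000, coefficient = 2
x_5 = 1.1250, f(x_5) = 2.265625, coefficient = 2
x_6 = 1.3500, f(x_6) = 2.822500, coefficient = 2
x_7 = 1.5750, f(x_7) = 3.480625, coefficient = 2
x_8 = 1.8000, f(x_8) = 4.240000, coefficient = 2
x_9 = 2.0250, f(x_9) = 5.100625, coefficient = 2
x_10 = 2.2500, f(x_10) = 6.062500, coefficient = 1

I ≈ (0.225000/2) × 53.918750 = 6.065859
Exact value: 6.046875
Error: 0.018984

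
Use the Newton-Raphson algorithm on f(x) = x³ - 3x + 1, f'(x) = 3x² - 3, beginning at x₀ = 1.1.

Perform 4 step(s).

f(x) = x³ - 3x + 1
f'(x) = 3x² - 3
x₀ = 1.1

Newton-Raphson formula: x_{n+1} = x_n - f(x_n)/f'(x_n)

Iteration 1:
  f(1.100000) = -0.969000
  f'(1.100000) = 0.630000
  x_1 = 1.100000 - (-0.969000)/0.630000 = 2.638095
Iteration 2:
  f(2.638095) = 11.445661
  f'(2.638095) = 17.878639
  x_2 = 2.638095 - 11.445661/17.878639 = 1.997909
Iteration 3:
  f(1.997909) = 2.981206
  f'(1.997909) = 8.974920
  x_3 = 1.997909 - 2.981206/8.974920 = 1.665738
Iteration 4:
  f(1.665738) = 0.624682
  f'(1.665738) = 5.324050
  x_4 = 1.665738 - 0.624682/5.324050 = 1.548406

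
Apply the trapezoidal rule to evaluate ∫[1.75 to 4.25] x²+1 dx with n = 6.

f(x) = x²+1
a = 1.75, b = 4.25, n = 6
h = (b - a)/n = 0.416667

Trapezoidal rule: (h/2)[f(x₀) + 2f(x₁) + 2f(x₂) + ... + f(xₙ)]

x_0 = 1.7500, f(x_0) = 4.062500, coefficient = 1
x_1 = 2.1667, f(x_1) = 5.694444, coefficient = 2
x_2 = 2.5833, f(x_2) = 7.673611, coefficient = 2
x_3 = 3.0000, f(x_3) = 10.000000, coefficient = 2
x_4 = 3.4167, f(x_4) = 12.673611, coefficient = 2
x_5 = 3.8333, f(x_5) = 15.694444, coefficient = 2
x_6 = 4.2500, f(x_6) = 19.062500, coefficient = 1

I ≈ (0.416667/2) × 126.597222 = 26.374421
Exact value: 26.302083
Error: 0.072338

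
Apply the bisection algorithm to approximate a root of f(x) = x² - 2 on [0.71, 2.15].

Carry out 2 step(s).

f(x) = x² - 2
Initial interval: [0.71, 2.15]

Iteration 1:
  c_1 = (0.710000 + 2.150000)/2 = 1.430000
  f(c_1) = f(1.430000) = 0.044900
  f(a) × f(c) < 0, new interval: [0.710000, 1.430000]
Iteration 2:
  c_2 = (0.710000 + 1.430000)/2 = 1.070000
  f(c_2) = f(1.070000) = -0.855100
  f(a) × f(c) ≥ 0, new interval: [1.070000, 1.430000]

After 2 iteration(s), the approximation is c_2 = 1.070000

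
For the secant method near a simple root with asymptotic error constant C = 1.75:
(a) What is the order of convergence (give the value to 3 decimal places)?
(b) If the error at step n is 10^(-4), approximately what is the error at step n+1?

(a) Secant method has superlinear convergence with order φ = (1+√5)/2 ≈ 1.618.
    This means |e_{n+1}| ≈ C|e_n|^1.618.

(b) With |e_n| = 10^(-4) and C = 1.75:
    |e_{n+1}| ≈ 1.75 × (10^(-4))^1.618 = 1.75 × 10^(-6.47)

(a) ≈ 1.618 (golden ratio); (b) |e_{n+1}| ≈ 5.901e-07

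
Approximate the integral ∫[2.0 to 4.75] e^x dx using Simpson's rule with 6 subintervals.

f(x) = e^x
a = 2.0, b = 4.75, n = 6
h = (b - a)/n = 0.458333

Simpson's rule: (h/3)[f(x₀) + 4f(x₁) + 2f(x₂) + ... + f(xₙ)]

x_0 = 2.0000, f(x_0) = 7.389056, coefficient = 1
x_1 = 2.4583, f(x_1) = 11.685320, coefficient = 4
x_2 = 2.9167, f(x_2) = 18.479586, coefficient = 2
x_3 = 3.3750, f(x_3) = 29.224284, coefficient = 4
x_4 = 3.8333, f(x_4) = 46.216336, coefficient = 2
x_5 = 4.2917, f(x_5) = 73.088181, coefficient = 4
x_6 = 4.7500, f(x_6) = 115.584285, coefficient = 1

I ≈ (0.458333/3) × 708.356322 = 108.221105
Exact value: 108.195228
Error: 0.025876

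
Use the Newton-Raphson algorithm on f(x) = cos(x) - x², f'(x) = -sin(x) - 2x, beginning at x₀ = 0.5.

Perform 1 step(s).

f(x) = cos(x) - x²
f'(x) = -sin(x) - 2x
x₀ = 0.5

Newton-Raphson formula: x_{n+1} = x_n - f(x_n)/f'(x_n)

Iteration 1:
  f(0.500000) = 0.627583
  f'(0.500000) = -1.479426
  x_1 = 0.500000 - 0.627583/(-1.479426) = 0.924207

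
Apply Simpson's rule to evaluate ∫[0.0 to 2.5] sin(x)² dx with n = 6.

f(x) = sin(x)²
a = 0.0, b = 2.5, n = 6
h = (b - a)/n = 0.416667

Simpson's rule: (h/3)[f(x₀) + 4f(x₁) + 2f(x₂) + ... + f(xₙ)]

x_0 = 0.0000, f(x_0) = 0.000000, coefficient = 1
x_1 = 0.4167, f(x_1) = 0.163794, coefficient = 4
x_2 = 0.8333, f(x_2) = 0.547862, coefficient = 2
x_3 = 1.2500, f(x_3) = 0.900572, coefficient = 4
x_4 = 1.6667, f(x_4) = 0.990837, coefficient = 2
x_5 = 2.0833, f(x_5) = 0.759518, coefficient = 4
x_6 = 2.5000, f(x_6) = 0.358169, coefficient = 1

I ≈ (0.416667/3) × 10.731100 = 1.490431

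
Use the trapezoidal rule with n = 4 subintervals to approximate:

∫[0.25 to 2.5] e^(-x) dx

f(x) = e^(-x)
a = 0.25, b = 2.5, n = 4
h = (b - a)/n = 0.562500

Trapezoidal rule: (h/2)[f(x₀) + 2f(x₁) + 2f(x₂) + ... + f(xₙ)]

x_0 = 0.2500, f(x_0) = 0.778801, coefficient = 1
x_1 = 0.8125, f(x_1) = 0.443747, coefficient = 2
x_2 = 1.3750, f(x_2) = 0.252840, coefficient = 2
x_3 = 1.9375, f(x_3) = 0.144064, coefficient = 2
x_4 = 2.5000, f(x_4) = 0.082085, coefficient = 1

I ≈ (0.562500/2) × 2.542187 = 0.714990
Exact value: 0.696716
Error: 0.018274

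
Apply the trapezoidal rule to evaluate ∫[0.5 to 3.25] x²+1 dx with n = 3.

f(x) = x²+1
a = 0.5, b = 3.25, n = 3
h = (b - a)/n = 0.916667

Trapezoidal rule: (h/2)[f(x₀) + 2f(x₁) + 2f(x₂) + ... + f(xₙ)]

x_0 = 0.5000, f(x_0) = 1.250000, coefficient = 1
x_1 = 1.4167, f(x_1) = 3.006944, coefficient = 2
x_2 = 2.3333, f(x_2) = 6.444444, coefficient = 2
x_3 = 3.2500, f(x_3) = 11.562500, coefficient = 1

I ≈ (0.916667/2) × 31.715278 = 14.536169
Exact value: 14.151042
Error: 0.385127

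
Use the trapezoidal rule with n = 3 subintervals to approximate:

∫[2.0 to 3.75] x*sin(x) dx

f(x) = x*sin(x)
a = 2.0, b = 3.75, n = 3
h = (b - a)/n = 0.583333

Trapezoidal rule: (h/2)[f(x₀) + 2f(x₁) + 2f(x₂) + ... + f(xₙ)]

x_0 = 2.0000, f(x_0) = 1.818595, coefficient = 1
x_1 = 2.5833, f(x_1) = 1.368419, coefficient = 2
x_2 = 3.1667, f(x_2) = -0.079393, coefficient = 2
x_3 = 3.7500, f(x_3) = -2.143355, coefficient = 1

I ≈ (0.583333/2) × 2.253293 = 0.657210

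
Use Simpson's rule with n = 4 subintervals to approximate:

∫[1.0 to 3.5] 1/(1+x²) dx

f(x) = 1/(1+x²)
a = 1.0, b = 3.5, n = 4
h = (b - a)/n = 0.625000

Simpson's rule: (h/3)[f(x₀) + 4f(x₁) + 2f(x₂) + ... + f(xₙ)]

x_0 = 1.0000, f(x_0) = 0.500000, coefficient = 1
x_1 = 1.6250, f(x_1) = 0.274678, coefficient = 4
x_2 = 2.2500, f(x_2) = 0.164948, coefficient = 2
x_3 = 2.8750, f(x_3) = 0.107926, coefficient = 4
x_4 = 3.5000, f(x_4) = 0.075472, coefficient = 1

I ≈ (0.625000/3) × 2.435784 = 0.507455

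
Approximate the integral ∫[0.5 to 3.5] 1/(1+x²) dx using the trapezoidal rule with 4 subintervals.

f(x) = 1/(1+x²)
a = 0.5, b = 3.5, n = 4
h = (b - a)/n = 0.750000

Trapezoidal rule: (h/2)[f(x₀) + 2f(x₁) + 2f(x₂) + ... + f(xₙ)]

x_0 = 0.5000, f(x_0) = 0.800000, coefficient = 1
x_1 = 1.2500, f(x_1) = 0.390244, coefficient = 2
x_2 = 2.0000, f(x_2) = 0.200000, coefficient = 2
x_3 = 2.7500, f(x_3) = 0.116788, coefficient = 2
x_4 = 3.5000, f(x_4) = 0.075472, coefficient = 1

I ≈ (0.750000/2) × 2.289536 = 0.858576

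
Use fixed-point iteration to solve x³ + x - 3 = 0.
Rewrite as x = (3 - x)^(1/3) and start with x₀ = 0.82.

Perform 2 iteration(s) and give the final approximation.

Equation: x³ + x - 3 = 0
Fixed-point form: x = (3 - x)^(1/3)
x₀ = 0.82

x_1 = g(0.820000) = 1.296638
x_2 = g(1.296638) = 1.194269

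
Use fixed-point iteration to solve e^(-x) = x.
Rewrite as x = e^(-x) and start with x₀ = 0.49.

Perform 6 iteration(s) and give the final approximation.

Equation: e^(-x) = x
Fixed-point form: x = e^(-x)
x₀ = 0.49

x_1 = g(0.490000) = 0.612626
x_2 = g(0.612626) = 0.541926
x_3 = g(0.541926) = 0.581627
x_4 = g(0.581627) = 0.558988
x_5 = g(0.558988) = 0.571787
x_6 = g(0.571787) = 0.564516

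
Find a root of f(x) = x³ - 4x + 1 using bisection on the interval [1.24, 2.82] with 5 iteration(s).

f(x) = x³ - 4x + 1
Initial interval: [1.24, 2.82]

Iteration 1:
  c_1 = (1.240000 + 2.820000)/2 = 2.030000
  f(c_1) = f(2.030000) = 1.245427
  f(a) × f(c) < 0, new interval: [1.240000, 2.030000]
Iteration 2:
  c_2 = (1.240000 + 2.030000)/2 = 1.635000
  f(c_2) = f(1.635000) = -1.169277
  f(a) × f(c) ≥ 0, new interval: [1.635000, 2.030000]
Iteration 3:
  c_3 = (1.635000 + 2.030000)/2 = 1.832500
  f(c_3) = f(1.832500) = -0.176362
  f(a) × f(c) ≥ 0, new interval: [1.832500, 2.030000]
Iteration 4:
  c_4 = (1.832500 + 2.030000)/2 = 1.931250
  f(c_4) = f(1.931250) = 0.478034
  f(a) × f(c) < 0, new interval: [1.832500, 1.931250]
Iteration 5:
  c_5 = (1.832500 + 1.931250)/2 = 1.881875
  f(c_5) = f(1.881875) = 0.137073
  f(a) × f(c) < 0, new interval: [1.832500, 1.881875]

After 5 iteration(s), the approximation is c_5 = 1.881875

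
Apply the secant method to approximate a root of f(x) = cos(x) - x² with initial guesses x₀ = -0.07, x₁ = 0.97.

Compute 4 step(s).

f(x) = cos(x) - x²
x₀ = -0.07, x₁ = 0.97

Secant formula: x_{n+1} = x_n - f(x_n)(x_n - x_{n-1})/(f(x_n) - f(x_{n-1}))

Iteration 1:
  f(-0.070000) = 0.992651
  f(0.970000) = -0.375600
  x_2 = 0.970000 - (-0.375600)×(0.970000 - (-0.070000))/(-0.375600 - 0.992651)
       = 0.684508
Iteration 2:
  f(0.970000) = -0.375600
  f(0.684508) = 0.306178
  x_3 = 0.684508 - 0.306178×(0.684508 - 0.970000)/(0.306178 - (-0.375600))
       = 0.812719
Iteration 3:
  f(0.684508) = 0.306178
  f(0.812719) = 0.027014
  x_4 = 0.812719 - 0.027014×(0.812719 - 0.684508)/(0.027014 - 0.306178)
       = 0.825126
Iteration 4:
  f(0.812719) = 0.027014
  f(0.825126) = -0.002368
  x_5 = 0.825126 - (-0.002368)×(0.825126 - 0.812719)/(-0.002368 - 0.027014)
       = 0.824126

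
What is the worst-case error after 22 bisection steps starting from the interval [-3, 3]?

Bisection error bound: |error| ≤ (b-a)/2^n
|error| ≤ (3 - (-3))/2^22 = 6/2^22
|error| ≤ 0.0000014305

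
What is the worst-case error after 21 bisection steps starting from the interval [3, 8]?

Bisection error bound: |error| ≤ (b-a)/2^n
|error| ≤ (8 - 3)/2^21 = 5/2^21
|error| ≤ 0.0000023842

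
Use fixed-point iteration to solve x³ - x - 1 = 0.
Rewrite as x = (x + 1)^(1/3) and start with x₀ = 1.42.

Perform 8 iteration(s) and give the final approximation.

Equation: x³ - x - 1 = 0
Fixed-point form: x = (x + 1)^(1/3)
x₀ = 1.42

x_1 = g(1.420000) = 1.342575
x_2 = g(1.342575) = 1.328101
x_3 = g(1.328101) = 1.325360
x_4 = g(1.325360) = 1.324840
x_5 = g(1.324840) = 1.324741
x_6 = g(1.324741) = 1.324722
x_7 = g(1.324722) = 1.324719
x_8 = g(1.324719) = 1.324718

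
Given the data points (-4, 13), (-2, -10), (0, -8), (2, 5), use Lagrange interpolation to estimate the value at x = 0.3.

Lagrange interpolation formula:
P(x) = Σ yᵢ × Lᵢ(x)
where Lᵢ(x) = Π_{j≠i} (x - xⱼ)/(xᵢ - xⱼ)

L_0(0.3) = (0.3 - (-2))/(-4 - (-2)) × (0.3 - 0)/(-4 - 0) × (0.3 - 2)/(-4 - 2) = 0.024437
L_1(0.3) = (0.3 - (-4))/(-2 - (-4)) × (0.3 - 0)/(-2 - 0) × (0.3 - 2)/(-2 - 2) = -0.137062
L_2(0.3) = (0.3 - (-4))/(0 - (-4)) × (0.3 - (-2))/(0 - (-2)) × (0.3 - 2)/(0 - 2) = 1.050812
L_3(0.3) = (0.3 - (-4))/(2 - (-4)) × (0.3 - (-2))/(2 - (-2)) × (0.3 - 0)/(2 - 0) = 0.061812

P(0.3) = 13×L_0(0.3) + (-10)×L_1(0.3) + (-8)×L_2(0.3) + 5×L_3(0.3)
P(0.3) = -6.409125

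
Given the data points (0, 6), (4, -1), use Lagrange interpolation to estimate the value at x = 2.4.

Lagrange interpolation formula:
P(x) = Σ yᵢ × Lᵢ(x)
where Lᵢ(x) = Π_{j≠i} (x - xⱼ)/(xᵢ - xⱼ)

L_0(2.4) = (2.4 - 4)/(0 - 4) = 0.400000
L_1(2.4) = (2.4 - 0)/(4 - 0) = 0.600000

P(2.4) = 6×L_0(2.4) + (-1)×L_1(2.4)
P(2.4) = 1.800000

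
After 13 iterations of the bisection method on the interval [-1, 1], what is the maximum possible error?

Bisection error bound: |error| ≤ (b-a)/2^n
|error| ≤ (1 - (-1))/2^13 = 2/2^13
|error| ≤ 0.0002441406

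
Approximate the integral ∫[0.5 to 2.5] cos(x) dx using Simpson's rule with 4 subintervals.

f(x) = cos(x)
a = 0.5, b = 2.5, n = 4
h = (b - a)/n = 0.500000

Simpson's rule: (h/3)[f(x₀) + 4f(x₁) + 2f(x₂) + ... + f(xₙ)]

x_0 = 0.5000, f(x_0) = 0.877583, coefficient = 1
x_1 = 1.0000, f(x_1) = 0.540302, coefficient = 4
x_2 = 1.5000, f(x_2) = 0.070737, coefficient = 2
x_3 = 2.0000, f(x_3) = -0.416147, coefficient = 4
x_4 = 2.5000, f(x_4) = -0.801144, coefficient = 1

I ≈ (0.500000/3) × 0.714535 = 0.119089
Exact value: 0.119047
Error: 0.000043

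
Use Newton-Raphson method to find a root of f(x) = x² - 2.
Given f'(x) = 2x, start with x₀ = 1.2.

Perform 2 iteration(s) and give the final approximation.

f(x) = x² - 2
f'(x) = 2x
x₀ = 1.2

Newton-Raphson formula: x_{n+1} = x_n - f(x_n)/f'(x_n)

Iteration 1:
  f(1.200000) = -0.560000
  f'(1.200000) = 2.400000
  x_1 = 1.200000 - (-0.560000)/2.400000 = 1.433333
Iteration 2:
  f(1.433333) = 0.054444
  f'(1.433333) = 2.866667
  x_2 = 1.433333 - 0.054444/2.866667 = 1.414341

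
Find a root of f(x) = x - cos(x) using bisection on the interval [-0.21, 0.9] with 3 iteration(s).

f(x) = x - cos(x)
Initial interval: [-0.21, 0.9]

Iteration 1:
  c_1 = (-0.210000 + 0.900000)/2 = 0.345000
  f(c_1) = f(0.345000) = -0.596075
  f(a) × f(c) ≥ 0, new interval: [0.345000, 0.900000]
Iteration 2:
  c_2 = (0.345000 + 0.900000)/2 = 0.622500
  f(c_2) = f(0.622500) = -0.189923
  f(a) × f(c) ≥ 0, new interval: [0.622500, 0.900000]
Iteration 3:
  c_3 = (0.622500 + 0.900000)/2 = 0.761250
  f(c_3) = f(0.761250) = 0.037276
  f(a) × f(c) < 0, new interval: [0.622500, 0.761250]

After 3 iteration(s), the approximation is c_3 = 0.761250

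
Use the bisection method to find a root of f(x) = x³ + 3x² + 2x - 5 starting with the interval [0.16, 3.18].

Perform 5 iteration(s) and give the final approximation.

f(x) = x³ + 3x² + 2x - 5
Initial interval: [0.16, 3.18]

Iteration 1:
  c_1 = (0.160000 + 3.180000)/2 = 1.670000
  f(c_1) = f(1.670000) = 11.364163
  f(a) × f(c) < 0, new interval: [0.160000, 1.670000]
Iteration 2:
  c_2 = (0.160000 + 1.670000)/2 = 0.915000
  f(c_2) = f(0.915000) = 0.107736
  f(a) × f(c) < 0, new interval: [0.160000, 0.915000]
Iteration 3:
  c_3 = (0.160000 + 0.915000)/2 = 0.537500
  f(c_3) = f(0.537500) = -2.902994
  f(a) × f(c) ≥ 0, new interval: [0.537500, 0.915000]
Iteration 4:
  c_4 = (0.537500 + 0.915000)/2 = 0.726250
  f(c_4) = f(0.726250) = -1.582130
  f(a) × f(c) ≥ 0, new interval: [0.726250, 0.915000]
Iteration 5:
  c_5 = (0.726250 + 0.915000)/2 = 0.820625
  f(c_5) = f(0.820625) = -0.785844
  f(a) × f(c) ≥ 0, new interval: [0.820625, 0.915000]

After 5 iteration(s), the approximation is c_5 = 0.820625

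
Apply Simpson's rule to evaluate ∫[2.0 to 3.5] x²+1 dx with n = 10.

f(x) = x²+1
a = 2.0, b = 3.5, n = 10
h = (b - a)/n = 0.150000

Simpson's rule: (h/3)[f(x₀) + 4f(x₁) + 2f(x₂) + ... + f(xₙ)]

x_0 = 2.0000, f(x_0) = 5.000000, coefficient = 1
x_1 = 2.1500, f(x_1) = 5.622500, coefficient = 4
x_2 = 2.3000, f(x_2) = 6.290000, coefficient = 2
x_3 = 2.4500, f(x_3) = 7.002500, coefficient = 4
x_4 = 2.6000, f(x_4) = 7.760000, coefficient = 2
x_5 = 2.7500, f(x_5) = 8.562500, coefficient = 4
x_6 = 2.9000, f(x_6) = 9.410000, coefficient = 2
x_7 = 3.0500, f(x_7) = 10.302500, coefficient = 4
x_8 = 3.2000, f(x_8) = 11.240000, coefficient = 2
x_9 = 3.3500, f(x_9) = 12.222500, coefficient = 4
x_10 = 3.5000, f(x_10) = 13.250000, coefficient = 1

I ≈ (0.150000/3) × 262.500000 = 13.125000
Exact value: 13.125000
Error: 0.000000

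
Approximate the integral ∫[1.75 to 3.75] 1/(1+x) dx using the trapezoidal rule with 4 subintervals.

f(x) = 1/(1+x)
a = 1.75, b = 3.75, n = 4
h = (b - a)/n = 0.500000

Trapezoidal rule: (h/2)[f(x₀) + 2f(x₁) + 2f(x₂) + ... + f(xₙ)]

x_0 = 1.7500, f(x_0) = 0.363636, coefficient = 1
x_1 = 2.2500, f(x_1) = 0.307692, coefficient = 2
x_2 = 2.7500, f(x_2) = 0.266667, coefficient = 2
x_3 = 3.2500, f(x_3) = 0.235294, coefficient = 2
x_4 = 3.7500, f(x_4) = 0.210526, coefficient = 1

I ≈ (0.500000/2) × 2.193469 = 0.548367
Exact value: 0.546544
Error: 0.001824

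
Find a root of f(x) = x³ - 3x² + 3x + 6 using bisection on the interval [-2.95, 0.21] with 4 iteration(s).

f(x) = x³ - 3x² + 3x + 6
Initial interval: [-2.95, 0.21]

Iteration 1:
  c_1 = (-2.950000 + 0.210000)/2 = -1.370000
  f(c_1) = f(-1.370000) = -6.312053
  f(a) × f(c) ≥ 0, new interval: [-1.370000, 0.210000]
Iteration 2:
  c_2 = (-1.370000 + 0.210000)/2 = -0.580000
  f(c_2) = f(-0.580000) = 3.055688
  f(a) × f(c) < 0, new interval: [-1.370000, -0.580000]
Iteration 3:
  c_3 = (-1.370000 + (-0.580000))/2 = -0.975000
  f(c_3) = f(-0.975000) = -0.703734
  f(a) × f(c) ≥ 0, new interval: [-0.975000, -0.580000]
Iteration 4:
  c_4 = (-0.975000 + (-0.580000))/2 = -0.777500
  f(c_4) = f(-0.777500) = 1.383978
  f(a) × f(c) < 0, new interval: [-0.975000, -0.777500]

After 4 iteration(s), the approximation is c_4 = -0.777500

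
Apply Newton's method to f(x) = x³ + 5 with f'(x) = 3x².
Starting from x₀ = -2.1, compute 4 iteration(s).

f(x) = x³ + 5
f'(x) = 3x²
x₀ = -2.1

Newton-Raphson formula: x_{n+1} = x_n - f(x_n)/f'(x_n)

Iteration 1:
  f(-2.100000) = -4.261000
  f'(-2.100000) = 13.230000
  x_1 = -2.100000 - (-4.261000)/13.230000 = -1.777929
Iteration 2:
  f(-1.777929) = -0.620089
  f'(-1.777929) = 9.483094
  x_2 = -1.777929 - (-0.620089)/9.483094 = -1.712540
Iteration 3:
  f(-1.712540) = -0.022526
  f'(-1.712540) = 8.798380
  x_3 = -1.712540 - (-0.022526)/8.798380 = -1.709980
Iteration 4:
  f(-1.709980) = -0.000034
  f'(-1.709980) = 8.772093
  x_4 = -1.709980 - (-0.000034)/8.772093 = -1.709976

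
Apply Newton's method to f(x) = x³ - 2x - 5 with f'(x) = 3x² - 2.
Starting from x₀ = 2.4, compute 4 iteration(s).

f(x) = x³ - 2x - 5
f'(x) = 3x² - 2
x₀ = 2.4

Newton-Raphson formula: x_{n+1} = x_n - f(x_n)/f'(x_n)

Iteration 1:
  f(2.400000) = 4.024000
  f'(2.400000) = 15.280000
  x_1 = 2.400000 - 4.024000/15.280000 = 2.136649
Iteration 2:
  f(2.136649) = 0.481082
  f'(2.136649) = 11.695810
  x_2 = 2.136649 - 0.481082/11.695810 = 2.095516
Iteration 3:
  f(2.095516) = 0.010775
  f'(2.095516) = 11.173567
  x_3 = 2.095516 - 0.010775/11.173567 = 2.094552
Iteration 4:
  f(2.094552) = 0.000006
  f'(2.094552) = 11.161444
  x_4 = 2.094552 - 0.000006/11.161444 = 2.094551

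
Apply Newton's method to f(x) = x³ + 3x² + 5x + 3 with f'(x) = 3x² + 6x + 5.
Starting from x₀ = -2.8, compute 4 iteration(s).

f(x) = x³ + 3x² + 5x + 3
f'(x) = 3x² + 6x + 5
x₀ = -2.8

Newton-Raphson formula: x_{n+1} = x_n - f(x_n)/f'(x_n)

Iteration 1:
  f(-2.800000) = -9.432000
  f'(-2.800000) = 11.720000
  x_1 = -2.800000 - (-9.432000)/11.720000 = -1.995222
Iteration 2:
  f(-1.995222) = -2.976178
  f'(-1.995222) = 4.971400
  x_2 = -1.995222 - (-2.976178)/4.971400 = -1.396562
Iteration 3:
  f(-1.396562) = -0.855488
  f'(-1.396562) = 2.471784
  x_3 = -1.396562 - (-0.855488)/2.471784 = -1.050461
Iteration 4:
  f(-1.050461) = -0.101050
  f'(-1.050461) = 2.007639
  x_4 = -1.050461 - (-0.101050)/2.007639 = -1.000128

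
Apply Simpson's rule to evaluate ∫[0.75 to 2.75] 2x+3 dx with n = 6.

f(x) = 2x+3
a = 0.75, b = 2.75, n = 6
h = (b - a)/n = 0.333333

Simpson's rule: (h/3)[f(x₀) + 4f(x₁) + 2f(x₂) + ... + f(xₙ)]

x_0 = 0.7500, f(x_0) = 4.500000, coefficient = 1
x_1 = 1.0833, f(x_1) = 5.166667, coefficient = 4
x_2 = 1.4167, f(x_2) = 5.833333, coefficient = 2
x_3 = 1.7500, f(x_3) = 6.500000, coefficient = 4
x_4 = 2.0833, f(x_4) = 7.166667, coefficient = 2
x_5 = 2.4167, f(x_5) = 7.833333, coefficient = 4
x_6 = 2.7500, f(x_6) = 8.500000, coefficient = 1

I ≈ (0.333333/3) × 117.000000 = 13.000000
Exact value: 13.000000
Error: 0.000000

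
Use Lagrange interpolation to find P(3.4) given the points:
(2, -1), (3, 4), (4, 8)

Lagrange interpolation formula:
P(x) = Σ yᵢ × Lᵢ(x)
where Lᵢ(x) = Π_{j≠i} (x - xⱼ)/(xᵢ - xⱼ)

L_0(3.4) = (3.4 - 3)/(2 - 3) × (3.4 - 4)/(2 - 4) = -0.120000
L_1(3.4) = (3.4 - 2)/(3 - 2) × (3.4 - 4)/(3 - 4) = 0.840000
L_2(3.4) = (3.4 - 2)/(4 - 2) × (3.4 - 3)/(4 - 3) = 0.280000

P(3.4) = (-1)×L_0(3.4) + 4×L_1(3.4) + 8×L_2(3.4)
P(3.4) = 5.720000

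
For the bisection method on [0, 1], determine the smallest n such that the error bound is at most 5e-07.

We need (b-a)/2^n ≤ 5e-07
(1 - 0)/2^n ≤ 5e-07
1/2^n ≤ 5e-07
2^n ≥ 2000000
n ≥ log₂(2000000) = 20.93
n ≥ 21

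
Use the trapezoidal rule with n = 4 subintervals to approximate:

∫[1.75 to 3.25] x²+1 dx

f(x) = x²+1
a = 1.75, b = 3.25, n = 4
h = (b - a)/n = 0.375000

Trapezoidal rule: (h/2)[f(x₀) + 2f(x₁) + 2f(x₂) + ... + f(xₙ)]

x_0 = 1.7500, f(x_0) = 4.062500, coefficient = 1
x_1 = 2.1250, f(x_1) = 5.515625, coefficient = 2
x_2 = 2.5000, f(x_2) = 7.250000, coefficient = 2
x_3 = 2.8750, f(x_3) = 9.265625, coefficient = 2
x_4 = 3.2500, f(x_4) = 11.562500, coefficient = 1

I ≈ (0.375000/2) × 59.687500 = 11.191406
Exact value: 11.156250
Error: 0.035156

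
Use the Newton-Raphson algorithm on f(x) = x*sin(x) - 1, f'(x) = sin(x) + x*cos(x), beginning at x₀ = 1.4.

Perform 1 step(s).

f(x) = x*sin(x) - 1
f'(x) = sin(x) + x*cos(x)
x₀ = 1.4

Newton-Raphson formula: x_{n+1} = x_n - f(x_n)/f'(x_n)

Iteration 1:
  f(1.400000) = 0.379630
  f'(1.400000) = 1.223404
  x_1 = 1.400000 - 0.379630/1.223404 = 1.089694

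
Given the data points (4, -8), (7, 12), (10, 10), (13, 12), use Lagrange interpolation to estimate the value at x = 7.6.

Lagrange interpolation formula:
P(x) = Σ yᵢ × Lᵢ(x)
where Lᵢ(x) = Π_{j≠i} (x - xⱼ)/(xᵢ - xⱼ)

L_0(7.6) = (7.6 - 7)/(4 - 7) × (7.6 - 10)/(4 - 10) × (7.6 - 13)/(4 - 13) = -0.048000
L_1(7.6) = (7.6 - 4)/(7 - 4) × (7.6 - 10)/(7 - 10) × (7.6 - 13)/(7 - 13) = 0.864000
L_2(7.6) = (7.6 - 4)/(10 - 4) × (7.6 - 7)/(10 - 7) × (7.6 - 13)/(10 - 13) = 0.216000
L_3(7.6) = (7.6 - 4)/(13 - 4) × (7.6 - 7)/(13 - 7) × (7.6 - 10)/(13 - 10) = -0.032000

P(7.6) = (-8)×L_0(7.6) + 12×L_1(7.6) + 10×L_2(7.6) + 12×L_3(7.6)
P(7.6) = 12.528000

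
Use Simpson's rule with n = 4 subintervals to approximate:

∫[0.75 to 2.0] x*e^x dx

f(x) = x*e^x
a = 0.75, b = 2.0, n = 4
h = (b - a)/n = 0.312500

Simpson's rule: (h/3)[f(x₀) + 4f(x₁) + 2f(x₂) + ... + f(xₙ)]

x_0 = 0.7500, f(x_0) = 1.587750, coefficient = 1
x_1 = 1.0625, f(x_1) = 3.074446, coefficient = 4
x_2 = 1.3750, f(x_2) = 5.438230, coefficient = 2
x_3 = 1.6875, f(x_3) = 9.122539, coefficient = 4
x_4 = 2.0000, f(x_4) = 14.778112, coefficient = 1

I ≈ (0.312500/3) × 76.030261 = 7.919819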